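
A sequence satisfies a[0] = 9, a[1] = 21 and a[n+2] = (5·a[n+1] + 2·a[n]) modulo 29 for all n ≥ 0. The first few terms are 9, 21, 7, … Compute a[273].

14

We have a[0] = 9, a[1] = 21, a[2] = 7, a[3] = 19, a[4] = 22, a[5] = 3, a[6] = 1, a[7] = 11, a[8] = 28, a[9] = 17, a[10] = 25, a[11] = 14, a[12] = 4, a[13] = 19, a[14] = 16, a[15] = 2, a[16] = 13, a[17] = 11, a[18] = 23, a[19] = 21, a[20] = 6, a[21] = 14, a[22] = 24, a[23] = 3, a[24] = 5, a[25] = 2, a[26] = 20, a[27] = 17, a[28] = 9, a[29] = 21.
Since (a[28], a[29]) = (a[0], a[1]) = (9, 21) (two consecutive terms determine the rest), the sequence is periodic with period 28.
So a[273] = a[0 + ((273-0) mod 28)] = a[21] = 14.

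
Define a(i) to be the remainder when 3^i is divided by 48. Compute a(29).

Computing terms: a(1) = 3,  a(2) = 9,  a(3) = 27,  a(4) = 33,  a(5) = 3.
Since a(5) = a(1) = 3, the sequence is periodic with period 4.
So a(29) = a(1 + ((29-1) mod 4)) = a(1) = 3.

3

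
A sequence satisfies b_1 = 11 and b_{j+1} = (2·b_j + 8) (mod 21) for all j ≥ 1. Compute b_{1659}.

5

We have b_1 = 11,  b_2 = 9,  b_3 = 5,  b_4 = 18,  b_5 = 2,  b_6 = 12,  b_7 = 11.
Since b_7 = b_1 = 11, the sequence is periodic with period 6.
So b_{1659} = b_{1 + ((1659-1) mod 6)} = b_3 = 5.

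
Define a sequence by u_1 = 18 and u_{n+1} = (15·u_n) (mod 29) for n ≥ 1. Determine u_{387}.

21

We have u_1 = 18, u_2 = 9, u_3 = 19, u_4 = 24, u_5 = 12, u_6 = 6, u_7 = 3, u_8 = 16, u_9 = 8, u_{10} = 4, u_{11} = 2, u_{12} = 1, u_{13} = 15, u_{14} = 22, u_{15} = 11, u_{16} = 20, u_{17} = 10, u_{18} = 5, u_{19} = 17, u_{20} = 23, u_{21} = 26, u_{22} = 13, u_{23} = 21, u_{24} = 25, u_{25} = 27, u_{26} = 28, u_{27} = 14, u_{28} = 7, u_{29} = 18.
The sequence repeats with period 28.
So u_{387} = u_{1 + ((387-1) mod 28)} = u_{23} = 21.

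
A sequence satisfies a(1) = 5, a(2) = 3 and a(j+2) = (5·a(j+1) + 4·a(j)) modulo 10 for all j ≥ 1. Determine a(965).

5

Computing terms: a(1) = 5,  a(2) = 3,  a(3) = 5,  a(4) = 7,  a(5) = 5,  a(6) = 3.
The sequence repeats with period 4.
So a(965) = a(1 + ((965-1) mod 4)) = a(1) = 5.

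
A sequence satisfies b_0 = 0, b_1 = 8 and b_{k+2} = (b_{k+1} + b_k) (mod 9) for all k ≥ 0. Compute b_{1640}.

6

Listing terms: b_0 = 0; b_1 = 8; b_2 = 8; b_3 = 7; b_4 = 6; b_5 = 4; b_6 = 1; b_7 = 5; b_8 = 6; b_9 = 2; b_{10} = 8; b_{11} = 1; b_{12} = 0; b_{13} = 1; b_{14} = 1; b_{15} = 2; b_{16} = 3; b_{17} = 5; b_{18} = 8; b_{19} = 4; b_{20} = 3; b_{21} = 7; b_{22} = 1; b_{23} = 8; b_{24} = 0; b_{25} = 8.
Since (b_{24}, b_{25}) = (b_0, b_1) = (0, 8) (two consecutive terms determine the rest), the sequence is periodic with period 24.
So b_{1640} = b_{0 + ((1640-0) mod 24)} = b_8 = 6.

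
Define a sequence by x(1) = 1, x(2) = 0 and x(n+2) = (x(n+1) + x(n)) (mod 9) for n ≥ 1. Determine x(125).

x(1) = 1, x(2) = 0, x(3) = 1, x(4) = 1, x(5) = 2, x(6) = 3, x(7) = 5, x(8) = 8, x(9) = 4, x(10) = 3, x(11) = 7, x(12) = 1, x(13) = 8, x(14) = 0, x(15) = 8, x(16) = 8, x(17) = 7, x(18) = 6, x(19) = 4, x(20) = 1, x(21) = 5, x(22) = 6, x(23) = 2, x(24) = 8, x(25) = 1, x(26) = 0.
The sequence repeats with period 24.
So x(125) = x(1 + ((125-1) mod 24)) = x(5) = 2.

2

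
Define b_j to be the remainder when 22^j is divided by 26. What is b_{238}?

22

Computing terms: b_1 = 22, b_2 = 16, b_3 = 14, b_4 = 22.
Since b_4 = b_1 = 22, the sequence is periodic with period 3.
(238 - 1) mod 3 = 0, so b_{238} = b_1 = 22.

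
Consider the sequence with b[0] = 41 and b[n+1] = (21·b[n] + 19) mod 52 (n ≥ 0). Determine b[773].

48

We have b[0] = 41,  b[1] = 48,  b[2] = 39,  b[3] = 6,  b[4] = 41.
Since b[4] = b[0] = 41, the sequence is periodic with period 4.
So b[773] = b[0 + ((773-0) mod 4)] = b[1] = 48.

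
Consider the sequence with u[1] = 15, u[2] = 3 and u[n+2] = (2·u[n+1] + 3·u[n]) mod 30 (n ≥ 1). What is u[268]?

Listing terms: u[1] = 15; u[2] = 3; u[3] = 21; u[4] = 21; u[5] = 15; u[6] = 3.
The sequence repeats with period 4.
So u[268] = u[1 + ((268-1) mod 4)] = u[4] = 21.

21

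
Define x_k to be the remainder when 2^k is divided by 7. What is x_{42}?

1

Listing terms: x_1 = 2,  x_2 = 4,  x_3 = 1,  x_4 = 2.
Since x_4 = x_1 = 2, the sequence is periodic with period 3.
So x_{42} = x_{1 + ((42-1) mod 3)} = x_3 = 1.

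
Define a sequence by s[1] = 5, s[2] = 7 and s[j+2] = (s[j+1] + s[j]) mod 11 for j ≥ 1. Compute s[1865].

Computing terms: s[1] = 5, s[2] = 7, s[3] = 1, s[4] = 8, s[5] = 9, s[6] = 6, s[7] = 4, s[8] = 10, s[9] = 3, s[10] = 2, s[11] = 5, s[12] = 7.
The sequence repeats with period 10.
(1865 - 1) mod 10 = 4, so s[1865] = s[5] = 9.

9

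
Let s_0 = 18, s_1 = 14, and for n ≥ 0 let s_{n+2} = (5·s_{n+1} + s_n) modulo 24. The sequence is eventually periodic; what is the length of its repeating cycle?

We have s_0 = 18, s_1 = 14, s_2 = 16, s_3 = 22, s_4 = 6, s_5 = 4, s_6 = 2, s_7 = 14, s_8 = 0, s_9 = 14, s_{10} = 22, s_{11} = 4, s_{12} = 18, s_{13} = 22, s_{14} = 8, s_{15} = 14, s_{16} = 6, s_{17} = 20, s_{18} = 10, s_{19} = 22, s_{20} = 0, s_{21} = 22, s_{22} = 14, s_{23} = 20, s_{24} = 18, s_{25} = 14.
The sequence repeats with period 24.

24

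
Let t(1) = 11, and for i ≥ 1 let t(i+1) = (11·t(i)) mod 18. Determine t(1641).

17

t(1) = 11; t(2) = 13; t(3) = 17; t(4) = 7; t(5) = 5; t(6) = 1; t(7) = 11.
Since t(7) = t(1) = 11, the sequence is periodic with period 6.
(1641 - 1) mod 6 = 2, so t(1641) = t(3) = 17.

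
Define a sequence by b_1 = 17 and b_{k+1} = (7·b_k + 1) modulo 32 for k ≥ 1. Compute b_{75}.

9

b_1 = 17,  b_2 = 24,  b_3 = 9,  b_4 = 0,  b_5 = 1,  b_6 = 8,  b_7 = 25,  b_8 = 16,  b_9 = 17.
The sequence repeats with period 8.
So b_{75} = b_{1 + ((75-1) mod 8)} = b_3 = 9.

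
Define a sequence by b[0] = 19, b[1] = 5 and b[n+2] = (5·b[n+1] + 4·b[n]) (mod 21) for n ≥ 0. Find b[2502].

Computing terms: b[0] = 19, b[1] = 5, b[2] = 17, b[3] = 0, b[4] = 5, b[5] = 4, b[6] = 19, b[7] = 6, b[8] = 1, b[9] = 8, b[10] = 2, b[11] = 0, b[12] = 8, b[13] = 19, b[14] = 1, b[15] = 18, b[16] = 10, b[17] = 17, b[18] = 20, b[19] = 0, b[20] = 17, b[21] = 1, b[22] = 10, b[23] = 12, b[24] = 16, b[25] = 2, b[26] = 11, b[27] = 0, b[28] = 2, b[29] = 10, b[30] = 16, b[31] = 15, b[32] = 13, b[33] = 20, b[34] = 5, b[35] = 0, b[36] = 20, b[37] = 16, b[38] = 13, b[39] = 3, b[40] = 4, b[41] = 11, b[42] = 8, b[43] = 0, b[44] = 11, b[45] = 13, b[46] = 4, b[47] = 9, b[48] = 19, b[49] = 5.
The sequence repeats with period 48.
(2502 - 0) mod 48 = 6, so b[2502] = b[6] = 19.

19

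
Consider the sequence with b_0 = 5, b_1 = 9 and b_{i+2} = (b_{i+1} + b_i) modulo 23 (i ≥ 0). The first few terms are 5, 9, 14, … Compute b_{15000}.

We have b_0 = 5; b_1 = 9; b_2 = 14; b_3 = 0; b_4 = 14; b_5 = 14; b_6 = 5; b_7 = 19; b_8 = 1; b_9 = 20; b_{10} = 21; b_{11} = 18; b_{12} = 16; b_{13} = 11; b_{14} = 4; b_{15} = 15; b_{16} = 19; b_{17} = 11; b_{18} = 7; b_{19} = 18; b_{20} = 2; b_{21} = 20; b_{22} = 22; b_{23} = 19; b_{24} = 18; b_{25} = 14; b_{26} = 9; b_{27} = 0; b_{28} = 9; b_{29} = 9; b_{30} = 18; b_{31} = 4; b_{32} = 22; b_{33} = 3; b_{34} = 2; b_{35} = 5; b_{36} = 7; b_{37} = 12; b_{38} = 19; b_{39} = 8; b_{40} = 4; b_{41} = 12; b_{42} = 16; b_{43} = 5; b_{44} = 21; b_{45} = 3; b_{46} = 1; b_{47} = 4; b_{48} = 5; b_{49} = 9.
The sequence repeats with period 48.
So b_{15000} = b_{0 + ((15000-0) mod 48)} = b_{24} = 18.

18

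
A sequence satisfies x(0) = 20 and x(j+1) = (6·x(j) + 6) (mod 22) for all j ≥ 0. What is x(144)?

Listing terms: x(0) = 20; x(1) = 16; x(2) = 14; x(3) = 2; x(4) = 18; x(5) = 4; x(6) = 8; x(7) = 10; x(8) = 0; x(9) = 6; x(10) = 20.
The sequence repeats with period 10.
So x(144) = x(0 + ((144-0) mod 10)) = x(4) = 18.

18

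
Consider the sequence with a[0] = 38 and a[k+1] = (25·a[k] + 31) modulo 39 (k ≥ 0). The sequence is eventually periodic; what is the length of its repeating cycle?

6

Listing terms: a[0] = 38; a[1] = 6; a[2] = 25; a[3] = 32; a[4] = 12; a[5] = 19; a[6] = 38.
The sequence repeats with period 6.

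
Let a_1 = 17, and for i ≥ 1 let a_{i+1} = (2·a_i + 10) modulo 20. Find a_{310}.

14

Listing terms: a_1 = 17, a_2 = 4, a_3 = 18, a_4 = 6, a_5 = 2, a_6 = 14, a_7 = 18.
Since a_7 = a_3 = 18, the sequence is eventually periodic: after a pre-period of length 2 it cycles with period 4.
For i ≥ 3, a_i depends only on (i - 3) mod 4. (310 - 3) mod 4 = 3, so a_{310} = a_6 = 14.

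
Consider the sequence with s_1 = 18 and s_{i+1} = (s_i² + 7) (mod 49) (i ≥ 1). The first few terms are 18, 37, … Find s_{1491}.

We have s_1 = 18; s_2 = 37; s_3 = 4; s_4 = 23; s_5 = 46; s_6 = 16; s_7 = 18.
Since s_7 = s_1 = 18, the sequence is periodic with period 6.
So s_{1491} = s_{1 + ((1491-1) mod 6)} = s_3 = 4.

4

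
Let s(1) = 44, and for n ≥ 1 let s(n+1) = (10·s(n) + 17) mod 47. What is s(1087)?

Listing terms: s(1) = 44; s(2) = 34; s(3) = 28; s(4) = 15; s(5) = 26; s(6) = 42; s(7) = 14; s(8) = 16; s(9) = 36; s(10) = 1; s(11) = 27; s(12) = 5; s(13) = 20; s(14) = 29; s(15) = 25; s(16) = 32; s(17) = 8; s(18) = 3; s(19) = 0; s(20) = 17; s(21) = 46; s(22) = 7; s(23) = 40; s(24) = 41; s(25) = 4; s(26) = 10; s(27) = 23; s(28) = 12; s(29) = 43; s(30) = 24; s(31) = 22; s(32) = 2; s(33) = 37; s(34) = 11; s(35) = 33; s(36) = 18; s(37) = 9; s(38) = 13; s(39) = 6; s(40) = 30; s(41) = 35; s(42) = 38; s(43) = 21; s(44) = 39; s(45) = 31; s(46) = 45; s(47) = 44.
Since s(47) = s(1) = 44, the sequence is periodic with period 46.
So s(1087) = s(1 + ((1087-1) mod 46)) = s(29) = 43.

43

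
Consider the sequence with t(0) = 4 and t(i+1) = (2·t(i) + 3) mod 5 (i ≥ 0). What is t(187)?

We have t(0) = 4; t(1) = 1; t(2) = 0; t(3) = 3; t(4) = 4.
Since t(4) = t(0) = 4, the sequence is periodic with period 4.
So t(187) = t(0 + ((187-0) mod 4)) = t(3) = 3.

3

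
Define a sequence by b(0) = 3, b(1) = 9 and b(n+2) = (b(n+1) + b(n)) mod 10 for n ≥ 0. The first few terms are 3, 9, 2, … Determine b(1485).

b(0) = 3; b(1) = 9; b(2) = 2; b(3) = 1; b(4) = 3; b(5) = 4; b(6) = 7; b(7) = 1; b(8) = 8; b(9) = 9; b(10) = 7; b(11) = 6; b(12) = 3; b(13) = 9.
The sequence repeats with period 12.
So b(1485) = b(0 + ((1485-0) mod 12)) = b(9) = 9.

9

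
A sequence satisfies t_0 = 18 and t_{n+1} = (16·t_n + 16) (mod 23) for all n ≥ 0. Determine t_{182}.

t_0 = 18, t_1 = 5, t_2 = 4, t_3 = 11, t_4 = 8, t_5 = 6, t_6 = 20, t_7 = 14, t_8 = 10, t_9 = 15, t_{10} = 3, t_{11} = 18.
The sequence repeats with period 11.
So t_{182} = t_{0 + ((182-0) mod 11)} = t_6 = 20.

20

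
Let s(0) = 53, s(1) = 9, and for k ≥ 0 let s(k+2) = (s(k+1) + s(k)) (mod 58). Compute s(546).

53

Computing terms: s(0) = 53,  s(1) = 9,  s(2) = 4,  s(3) = 13,  s(4) = 17,  s(5) = 30,  s(6) = 47,  s(7) = 19,  s(8) = 8,  s(9) = 27,  s(10) = 35,  s(11) = 4,  s(12) = 39,  s(13) = 43,  s(14) = 24,  s(15) = 9,  s(16) = 33,  s(17) = 42,  s(18) = 17,  s(19) = 1,  s(20) = 18,  s(21) = 19,  s(22) = 37,  s(23) = 56,  s(24) = 35,  s(25) = 33,  s(26) = 10,  s(27) = 43,  s(28) = 53,  s(29) = 38,  s(30) = 33,  s(31) = 13,  s(32) = 46,  s(33) = 1,  s(34) = 47,  s(35) = 48,  s(36) = 37,  s(37) = 27,  s(38) = 6,  s(39) = 33,  s(40) = 39,  s(41) = 14,  s(42) = 53,  s(43) = 9.
Since (s(42), s(43)) = (s(0), s(1)) = (53, 9) (two consecutive terms determine the rest), the sequence is periodic with period 42.
(546 - 0) mod 42 = 0, so s(546) = s(0) = 53.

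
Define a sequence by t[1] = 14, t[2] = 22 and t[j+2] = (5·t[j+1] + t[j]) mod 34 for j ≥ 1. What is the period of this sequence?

We have t[1] = 14,  t[2] = 22,  t[3] = 22,  t[4] = 30,  t[5] = 2,  t[6] = 6,  t[7] = 32,  t[8] = 30,  t[9] = 12,  t[10] = 22,  t[11] = 20,  t[12] = 20,  t[13] = 18,  t[14] = 8,  t[15] = 24,  t[16] = 26,  t[17] = 18,  t[18] = 14,  t[19] = 20,  t[20] = 12,  t[21] = 12,  t[22] = 4,  t[23] = 32,  t[24] = 28,  t[25] = 2,  t[26] = 4,  t[27] = 22,  t[28] = 12,  t[29] = 14,  t[30] = 14,  t[31] = 16,  t[32] = 26,  t[33] = 10,  t[34] = 8,  t[35] = 16,  t[36] = 20,  t[37] = 14,  t[38] = 22.
Since (t[37], t[38]) = (t[1], t[2]) = (14, 22) (two consecutive terms determine the rest), the sequence is periodic with period 36.

36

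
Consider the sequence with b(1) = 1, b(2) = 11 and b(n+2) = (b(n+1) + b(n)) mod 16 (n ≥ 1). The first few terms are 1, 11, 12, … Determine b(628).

7

Computing terms: b(1) = 1, b(2) = 11, b(3) = 12, b(4) = 7, b(5) = 3, b(6) = 10, b(7) = 13, b(8) = 7, b(9) = 4, b(10) = 11, b(11) = 15, b(12) = 10, b(13) = 9, b(14) = 3, b(15) = 12, b(16) = 15, b(17) = 11, b(18) = 10, b(19) = 5, b(20) = 15, b(21) = 4, b(22) = 3, b(23) = 7, b(24) = 10, b(25) = 1, b(26) = 11.
The sequence repeats with period 24.
So b(628) = b(1 + ((628-1) mod 24)) = b(4) = 7.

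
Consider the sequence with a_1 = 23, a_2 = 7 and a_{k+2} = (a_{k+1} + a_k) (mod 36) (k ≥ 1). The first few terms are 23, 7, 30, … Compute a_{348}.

16

Listing terms: a_1 = 23, a_2 = 7, a_3 = 30, a_4 = 1, a_5 = 31, a_6 = 32, a_7 = 27, a_8 = 23, a_9 = 14, a_{10} = 1, a_{11} = 15, a_{12} = 16, a_{13} = 31, a_{14} = 11, a_{15} = 6, a_{16} = 17, a_{17} = 23, a_{18} = 4, a_{19} = 27, a_{20} = 31, a_{21} = 22, a_{22} = 17, a_{23} = 3, a_{24} = 20, a_{25} = 23, a_{26} = 7.
The sequence repeats with period 24.
So a_{348} = a_{1 + ((348-1) mod 24)} = a_{12} = 16.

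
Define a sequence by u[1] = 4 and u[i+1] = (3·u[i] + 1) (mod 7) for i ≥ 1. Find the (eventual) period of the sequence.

6

We have u[1] = 4; u[2] = 6; u[3] = 5; u[4] = 2; u[5] = 0; u[6] = 1; u[7] = 4.
Since u[7] = u[1] = 4, the sequence is periodic with period 6.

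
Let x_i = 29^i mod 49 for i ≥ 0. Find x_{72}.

8

Computing terms: x_0 = 1; x_1 = 29; x_2 = 8; x_3 = 36; x_4 = 15; x_5 = 43; x_6 = 22; x_7 = 1.
Since x_7 = x_0 = 1, the sequence is periodic with period 7.
(72 - 0) mod 7 = 2, so x_{72} = x_2 = 8.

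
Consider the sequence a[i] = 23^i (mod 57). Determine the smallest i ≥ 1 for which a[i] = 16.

2

Computing terms: a[0] = 1, a[1] = 23, a[2] = 16, a[3] = 26, a[4] = 28, a[5] = 17, a[6] = 49, a[7] = 44, a[8] = 43, a[9] = 20, a[10] = 4, a[11] = 35, a[12] = 7, a[13] = 47, a[14] = 55, a[15] = 11, a[16] = 25, a[17] = 5, a[18] = 1.
Since a[18] = a[0] = 1, the sequence is periodic with period 18.
The value 16 first appears (with i ≥ 1) at a[2].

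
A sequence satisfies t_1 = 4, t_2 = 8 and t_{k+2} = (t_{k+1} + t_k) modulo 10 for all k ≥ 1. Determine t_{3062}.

8

We have t_1 = 4,  t_2 = 8,  t_3 = 2,  t_4 = 0,  t_5 = 2,  t_6 = 2,  t_7 = 4,  t_8 = 6,  t_9 = 0,  t_{10} = 6,  t_{11} = 6,  t_{12} = 2,  t_{13} = 8,  t_{14} = 0,  t_{15} = 8,  t_{16} = 8,  t_{17} = 6,  t_{18} = 4,  t_{19} = 0,  t_{20} = 4,  t_{21} = 4,  t_{22} = 8.
Since (t_{21}, t_{22}) = (t_1, t_2) = (4, 8) (two consecutive terms determine the rest), the sequence is periodic with period 20.
So t_{3062} = t_{1 + ((3062-1) mod 20)} = t_2 = 8.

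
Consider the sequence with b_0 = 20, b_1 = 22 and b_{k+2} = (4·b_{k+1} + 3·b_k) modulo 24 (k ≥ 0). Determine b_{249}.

22

Listing terms: b_0 = 20; b_1 = 22; b_2 = 4; b_3 = 10; b_4 = 4; b_5 = 22; b_6 = 4.
Since (b_5, b_6) = (b_1, b_2) = (22, 4) (two consecutive terms determine the rest), the sequence is eventually periodic: after a pre-period of length 1 it cycles with period 4.
For k ≥ 1, b_k depends only on (k - 1) mod 4. (249 - 1) mod 4 = 0, so b_{249} = b_1 = 22.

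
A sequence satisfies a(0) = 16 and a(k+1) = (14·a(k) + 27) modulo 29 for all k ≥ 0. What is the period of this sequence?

28

Computing terms: a(0) = 16, a(1) = 19, a(2) = 3, a(3) = 11, a(4) = 7, a(5) = 9, a(6) = 8, a(7) = 23, a(8) = 1, a(9) = 12, a(10) = 21, a(11) = 2, a(12) = 26, a(13) = 14, a(14) = 20, a(15) = 17, a(16) = 4, a(17) = 25, a(18) = 0, a(19) = 27, a(20) = 28, a(21) = 13, a(22) = 6, a(23) = 24, a(24) = 15, a(25) = 5, a(26) = 10, a(27) = 22, a(28) = 16.
The sequence repeats with period 28.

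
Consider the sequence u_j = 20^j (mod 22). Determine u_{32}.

4

Listing terms: u_1 = 20, u_2 = 4, u_3 = 14, u_4 = 16, u_5 = 12, u_6 = 20.
Since u_6 = u_1 = 20, the sequence is periodic with period 5.
(32 - 1) mod 5 = 1, so u_{32} = u_2 = 4.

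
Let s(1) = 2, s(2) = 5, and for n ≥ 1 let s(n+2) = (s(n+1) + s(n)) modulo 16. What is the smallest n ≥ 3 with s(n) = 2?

Computing terms: s(1) = 2,  s(2) = 5,  s(3) = 7,  s(4) = 12,  s(5) = 3,  s(6) = 15,  s(7) = 2,  s(8) = 1,  s(9) = 3,  s(10) = 4,  s(11) = 7,  s(12) = 11,  s(13) = 2,  s(14) = 13,  s(15) = 15,  s(16) = 12,  s(17) = 11,  s(18) = 7,  s(19) = 2,  s(20) = 9,  s(21) = 11,  s(22) = 4,  s(23) = 15,  s(24) = 3,  s(25) = 2,  s(26) = 5.
Since (s(25), s(26)) = (s(1), s(2)) = (2, 5) (two consecutive terms determine the rest), the sequence is periodic with period 24.
The value 2 first appears (with n ≥ 3) at s(7).

7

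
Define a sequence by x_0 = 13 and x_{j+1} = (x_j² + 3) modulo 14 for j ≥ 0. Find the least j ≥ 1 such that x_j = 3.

4

x_0 = 13; x_1 = 4; x_2 = 5; x_3 = 0; x_4 = 3; x_5 = 12; x_6 = 7; x_7 = 10; x_8 = 5.
Since x_8 = x_2 = 5, the sequence is eventually periodic: after a pre-period of length 2 it cycles with period 6.
The value 3 first appears (with j ≥ 1) at x_4.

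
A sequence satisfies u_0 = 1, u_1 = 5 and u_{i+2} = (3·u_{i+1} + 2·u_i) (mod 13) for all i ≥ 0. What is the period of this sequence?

We have u_0 = 1,  u_1 = 5,  u_2 = 4,  u_3 = 9,  u_4 = 9,  u_5 = 6,  u_6 = 10,  u_7 = 3,  u_8 = 3,  u_9 = 2,  u_{10} = 12,  u_{11} = 1,  u_{12} = 1,  u_{13} = 5.
The sequence repeats with period 12.

12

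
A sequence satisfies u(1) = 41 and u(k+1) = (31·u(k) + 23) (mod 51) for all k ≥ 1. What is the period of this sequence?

48

u(1) = 41, u(2) = 19, u(3) = 0, u(4) = 23, u(5) = 22, u(6) = 42, u(7) = 50, u(8) = 43, u(9) = 30, u(10) = 35, u(11) = 37, u(12) = 48, u(13) = 32, u(14) = 46, u(15) = 21, u(16) = 11, u(17) = 7, u(18) = 36, u(19) = 17, u(20) = 40, u(21) = 39, u(22) = 8, u(23) = 16, u(24) = 9, u(25) = 47, u(26) = 1, u(27) = 3, u(28) = 14, u(29) = 49, u(30) = 12, u(31) = 38, u(32) = 28, u(33) = 24, u(34) = 2, u(35) = 34, u(36) = 6, u(37) = 5, u(38) = 25, u(39) = 33, u(40) = 26, u(41) = 13, u(42) = 18, u(43) = 20, u(44) = 31, u(45) = 15, u(46) = 29, u(47) = 4, u(48) = 45, u(49) = 41.
Since u(49) = u(1) = 41, the sequence is periodic with period 48.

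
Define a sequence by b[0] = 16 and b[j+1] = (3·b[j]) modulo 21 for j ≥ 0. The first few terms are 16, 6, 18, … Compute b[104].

18

b[0] = 16,  b[1] = 6,  b[2] = 18,  b[3] = 12,  b[4] = 15,  b[5] = 3,  b[6] = 9,  b[7] = 6.
Since b[7] = b[1] = 6, the sequence is eventually periodic: after a pre-period of length 1 it cycles with period 6.
For j ≥ 1, b[j] depends only on (j - 1) mod 6. (104 - 1) mod 6 = 1, so b[104] = b[2] = 18.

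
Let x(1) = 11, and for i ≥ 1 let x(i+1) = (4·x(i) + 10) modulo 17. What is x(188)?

x(1) = 11,  x(2) = 3,  x(3) = 5,  x(4) = 13,  x(5) = 11.
The sequence repeats with period 4.
So x(188) = x(1 + ((188-1) mod 4)) = x(4) = 13.

13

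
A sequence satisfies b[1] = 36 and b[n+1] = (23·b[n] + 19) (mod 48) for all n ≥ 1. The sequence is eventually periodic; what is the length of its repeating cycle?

4

Computing terms: b[1] = 36,  b[2] = 31,  b[3] = 12,  b[4] = 7,  b[5] = 36.
Since b[5] = b[1] = 36, the sequence is periodic with period 4.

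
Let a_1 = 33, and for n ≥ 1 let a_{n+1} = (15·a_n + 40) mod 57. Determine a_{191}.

13

a_1 = 33; a_2 = 22; a_3 = 28; a_4 = 4; a_5 = 43; a_6 = 1; a_7 = 55; a_8 = 10; a_9 = 19; a_{10} = 40; a_{11} = 13; a_{12} = 7; a_{13} = 31; a_{14} = 49; a_{15} = 34; a_{16} = 37; a_{17} = 25; a_{18} = 16; a_{19} = 52; a_{20} = 22.
Since a_{20} = a_2 = 22, the sequence is eventually periodic: after a pre-period of length 1 it cycles with period 18.
For n ≥ 2, a_n depends only on (n - 2) mod 18. (191 - 2) mod 18 = 9, so a_{191} = a_{11} = 13.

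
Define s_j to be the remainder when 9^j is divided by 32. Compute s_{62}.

Listing terms: s_0 = 1; s_1 = 9; s_2 = 17; s_3 = 25; s_4 = 1.
Since s_4 = s_0 = 1, the sequence is periodic with period 4.
So s_{62} = s_{0 + ((62-0) mod 4)} = s_2 = 17.

17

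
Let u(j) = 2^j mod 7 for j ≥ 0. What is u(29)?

4

u(0) = 1, u(1) = 2, u(2) = 4, u(3) = 1.
Since u(3) = u(0) = 1, the sequence is periodic with period 3.
(29 - 0) mod 3 = 2, so u(29) = u(2) = 4.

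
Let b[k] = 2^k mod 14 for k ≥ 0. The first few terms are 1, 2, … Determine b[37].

2

Listing terms: b[0] = 1,  b[1] = 2,  b[2] = 4,  b[3] = 8,  b[4] = 2.
Since b[4] = b[1] = 2, the sequence is eventually periodic: after a pre-period of length 1 it cycles with period 3.
For k ≥ 1, b[k] depends only on (k - 1) mod 3. (37 - 1) mod 3 = 0, so b[37] = b[1] = 2.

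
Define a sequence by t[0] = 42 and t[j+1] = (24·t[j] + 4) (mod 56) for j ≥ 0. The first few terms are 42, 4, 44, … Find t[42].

t[0] = 42,  t[1] = 4,  t[2] = 44,  t[3] = 52,  t[4] = 20,  t[5] = 36,  t[6] = 28,  t[7] = 4.
Since t[7] = t[1] = 4, the sequence is eventually periodic: after a pre-period of length 1 it cycles with period 6.
For j ≥ 1, t[j] depends only on (j - 1) mod 6. (42 - 1) mod 6 = 5, so t[42] = t[6] = 28.

28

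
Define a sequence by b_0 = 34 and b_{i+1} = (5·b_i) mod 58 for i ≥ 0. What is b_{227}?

Listing terms: b_0 = 34, b_1 = 54, b_2 = 38, b_3 = 16, b_4 = 22, b_5 = 52, b_6 = 28, b_7 = 24, b_8 = 4, b_9 = 20, b_{10} = 42, b_{11} = 36, b_{12} = 6, b_{13} = 30, b_{14} = 34.
The sequence repeats with period 14.
(227 - 0) mod 14 = 3, so b_{227} = b_3 = 16.

16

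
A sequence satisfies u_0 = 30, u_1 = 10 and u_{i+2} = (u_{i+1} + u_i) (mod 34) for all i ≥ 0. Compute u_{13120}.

18

Listing terms: u_0 = 30, u_1 = 10, u_2 = 6, u_3 = 16, u_4 = 22, u_5 = 4, u_6 = 26, u_7 = 30, u_8 = 22, u_9 = 18, u_{10} = 6, u_{11} = 24, u_{12} = 30, u_{13} = 20, u_{14} = 16, u_{15} = 2, u_{16} = 18, u_{17} = 20, u_{18} = 4, u_{19} = 24, u_{20} = 28, u_{21} = 18, u_{22} = 12, u_{23} = 30, u_{24} = 8, u_{25} = 4, u_{26} = 12, u_{27} = 16, u_{28} = 28, u_{29} = 10, u_{30} = 4, u_{31} = 14, u_{32} = 18, u_{33} = 32, u_{34} = 16, u_{35} = 14, u_{36} = 30, u_{37} = 10.
The sequence repeats with period 36.
(13120 - 0) mod 36 = 16, so u_{13120} = u_{16} = 18.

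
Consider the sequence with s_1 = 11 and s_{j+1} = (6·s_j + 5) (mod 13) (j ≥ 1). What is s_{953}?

Listing terms: s_1 = 11; s_2 = 6; s_3 = 2; s_4 = 4; s_5 = 3; s_6 = 10; s_7 = 0; s_8 = 5; s_9 = 9; s_{10} = 7; s_{11} = 8; s_{12} = 1; s_{13} = 11.
Since s_{13} = s_1 = 11, the sequence is periodic with period 12.
So s_{953} = s_{1 + ((953-1) mod 12)} = s_5 = 3.

3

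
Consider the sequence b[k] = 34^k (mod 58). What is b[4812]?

20

We have b[0] = 1, b[1] = 34, b[2] = 54, b[3] = 38, b[4] = 16, b[5] = 22, b[6] = 52, b[7] = 28, b[8] = 24, b[9] = 4, b[10] = 20, b[11] = 42, b[12] = 36, b[13] = 6, b[14] = 30, b[15] = 34.
Since b[15] = b[1] = 34, the sequence is eventually periodic: after a pre-period of length 1 it cycles with period 14.
For k ≥ 1, b[k] depends only on (k - 1) mod 14. (4812 - 1) mod 14 = 9, so b[4812] = b[10] = 20.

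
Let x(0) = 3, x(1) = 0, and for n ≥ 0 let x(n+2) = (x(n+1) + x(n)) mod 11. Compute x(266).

We have x(0) = 3, x(1) = 0, x(2) = 3, x(3) = 3, x(4) = 6, x(5) = 9, x(6) = 4, x(7) = 2, x(8) = 6, x(9) = 8, x(10) = 3, x(11) = 0.
Since (x(10), x(11)) = (x(0), x(1)) = (3, 0) (two consecutive terms determine the rest), the sequence is periodic with period 10.
So x(266) = x(0 + ((266-0) mod 10)) = x(6) = 4.

4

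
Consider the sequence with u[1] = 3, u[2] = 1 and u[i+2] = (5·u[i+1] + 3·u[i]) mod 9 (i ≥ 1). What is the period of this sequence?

6

Listing terms: u[1] = 3, u[2] = 1, u[3] = 5, u[4] = 1, u[5] = 2, u[6] = 4, u[7] = 8, u[8] = 7, u[9] = 5, u[10] = 1.
Since (u[9], u[10]) = (u[3], u[4]) = (5, 1) (two consecutive terms determine the rest), the sequence is eventually periodic: after a pre-period of length 2 it cycles with period 6.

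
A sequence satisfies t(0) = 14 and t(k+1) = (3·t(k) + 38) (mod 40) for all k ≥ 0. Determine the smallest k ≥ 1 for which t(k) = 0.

1

Computing terms: t(0) = 14; t(1) = 0; t(2) = 38; t(3) = 32; t(4) = 14.
The sequence repeats with period 4.
The value 0 first appears (with k ≥ 1) at t(1).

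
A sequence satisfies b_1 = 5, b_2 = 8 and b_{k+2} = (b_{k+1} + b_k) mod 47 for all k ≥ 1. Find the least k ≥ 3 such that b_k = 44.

16

Computing terms: b_1 = 5, b_2 = 8, b_3 = 13, b_4 = 21, b_5 = 34, b_6 = 8, b_7 = 42, b_8 = 3, b_9 = 45, b_{10} = 1, b_{11} = 46, b_{12} = 0, b_{13} = 46, b_{14} = 46, b_{15} = 45, b_{16} = 44, b_{17} = 42, b_{18} = 39, b_{19} = 34, b_{20} = 26, b_{21} = 13, b_{22} = 39, b_{23} = 5, b_{24} = 44, b_{25} = 2, b_{26} = 46, b_{27} = 1, b_{28} = 0, b_{29} = 1, b_{30} = 1, b_{31} = 2, b_{32} = 3, b_{33} = 5, b_{34} = 8.
Since (b_{33}, b_{34}) = (b_1, b_2) = (5, 8) (two consecutive terms determine the rest), the sequence is periodic with period 32.
The value 44 first appears (with k ≥ 3) at b_{16}.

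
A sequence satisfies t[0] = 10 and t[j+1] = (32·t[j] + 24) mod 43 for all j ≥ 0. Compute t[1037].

Listing terms: t[0] = 10; t[1] = 0; t[2] = 24; t[3] = 18; t[4] = 41; t[5] = 3; t[6] = 34; t[7] = 37; t[8] = 4; t[9] = 23; t[10] = 29; t[11] = 6; t[12] = 1; t[13] = 13; t[14] = 10.
The sequence repeats with period 14.
(1037 - 0) mod 14 = 1, so t[1037] = t[1] = 0.

0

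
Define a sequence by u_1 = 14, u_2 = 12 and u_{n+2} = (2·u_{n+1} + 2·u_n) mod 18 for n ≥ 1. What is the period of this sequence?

9

Computing terms: u_1 = 14, u_2 = 12, u_3 = 16, u_4 = 2, u_5 = 0, u_6 = 4, u_7 = 8, u_8 = 6, u_9 = 10, u_{10} = 14, u_{11} = 12.
Since (u_{10}, u_{11}) = (u_1, u_2) = (14, 12) (two consecutive terms determine the rest), the sequence is periodic with period 9.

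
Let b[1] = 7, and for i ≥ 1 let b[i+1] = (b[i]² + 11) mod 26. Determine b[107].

b[1] = 7; b[2] = 8; b[3] = 23; b[4] = 20; b[5] = 21; b[6] = 10; b[7] = 7.
The sequence repeats with period 6.
So b[107] = b[1 + ((107-1) mod 6)] = b[5] = 21.

21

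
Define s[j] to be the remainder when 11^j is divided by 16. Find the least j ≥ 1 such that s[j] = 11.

s[0] = 1; s[1] = 11; s[2] = 9; s[3] = 3; s[4] = 1.
The sequence repeats with period 4.
The value 11 first appears (with j ≥ 1) at s[1].

1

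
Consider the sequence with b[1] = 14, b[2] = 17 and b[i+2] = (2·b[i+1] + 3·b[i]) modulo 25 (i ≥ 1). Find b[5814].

Listing terms: b[1] = 14,  b[2] = 17,  b[3] = 1,  b[4] = 3,  b[5] = 9,  b[6] = 2,  b[7] = 6,  b[8] = 18,  b[9] = 4,  b[10] = 12,  b[11] = 11,  b[12] = 8,  b[13] = 24,  b[14] = 22,  b[15] = 16,  b[16] = 23,  b[17] = 19,  b[18] = 7,  b[19] = 21,  b[20] = 13,  b[21] = 14,  b[22] = 17.
Since (b[21], b[22]) = (b[1], b[2]) = (14, 17) (two consecutive terms determine the rest), the sequence is periodic with period 20.
(5814 - 1) mod 20 = 13, so b[5814] = b[14] = 22.

22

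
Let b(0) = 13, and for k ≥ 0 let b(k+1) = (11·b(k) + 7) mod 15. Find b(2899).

6

We have b(0) = 13, b(1) = 0, b(2) = 7, b(3) = 9, b(4) = 1, b(5) = 3, b(6) = 10, b(7) = 12, b(8) = 4, b(9) = 6, b(10) = 13.
Since b(10) = b(0) = 13, the sequence is periodic with period 10.
(2899 - 0) mod 10 = 9, so b(2899) = b(9) = 6.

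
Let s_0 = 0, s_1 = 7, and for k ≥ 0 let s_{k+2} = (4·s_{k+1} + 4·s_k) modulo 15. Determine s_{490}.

7

Computing terms: s_0 = 0, s_1 = 7, s_2 = 13, s_3 = 5, s_4 = 12, s_5 = 8, s_6 = 5, s_7 = 7, s_8 = 3, s_9 = 10, s_{10} = 7, s_{11} = 8, s_{12} = 0, s_{13} = 2, s_{14} = 8, s_{15} = 10, s_{16} = 12, s_{17} = 13, s_{18} = 10, s_{19} = 2, s_{20} = 3, s_{21} = 5, s_{22} = 2, s_{23} = 13, s_{24} = 0, s_{25} = 7.
The sequence repeats with period 24.
(490 - 0) mod 24 = 10, so s_{490} = s_{10} = 7.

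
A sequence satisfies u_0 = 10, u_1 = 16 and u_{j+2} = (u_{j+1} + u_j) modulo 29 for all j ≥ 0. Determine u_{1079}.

16

Computing terms: u_0 = 10,  u_1 = 16,  u_2 = 26,  u_3 = 13,  u_4 = 10,  u_5 = 23,  u_6 = 4,  u_7 = 27,  u_8 = 2,  u_9 = 0,  u_{10} = 2,  u_{11} = 2,  u_{12} = 4,  u_{13} = 6,  u_{14} = 10,  u_{15} = 16.
The sequence repeats with period 14.
So u_{1079} = u_{0 + ((1079-0) mod 14)} = u_1 = 16.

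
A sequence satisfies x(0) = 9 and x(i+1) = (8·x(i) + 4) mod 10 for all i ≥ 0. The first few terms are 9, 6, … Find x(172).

4

Computing terms: x(0) = 9; x(1) = 6; x(2) = 2; x(3) = 0; x(4) = 4; x(5) = 6.
Since x(5) = x(1) = 6, the sequence is eventually periodic: after a pre-period of length 1 it cycles with period 4.
For i ≥ 1, x(i) depends only on (i - 1) mod 4. (172 - 1) mod 4 = 3, so x(172) = x(4) = 4.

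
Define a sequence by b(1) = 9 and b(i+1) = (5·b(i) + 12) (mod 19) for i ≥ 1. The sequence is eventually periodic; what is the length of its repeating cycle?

9

Listing terms: b(1) = 9,  b(2) = 0,  b(3) = 12,  b(4) = 15,  b(5) = 11,  b(6) = 10,  b(7) = 5,  b(8) = 18,  b(9) = 7,  b(10) = 9.
Since b(10) = b(1) = 9, the sequence is periodic with period 9.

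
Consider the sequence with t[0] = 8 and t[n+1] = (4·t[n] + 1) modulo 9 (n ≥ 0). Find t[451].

Computing terms: t[0] = 8, t[1] = 6, t[2] = 7, t[3] = 2, t[4] = 0, t[5] = 1, t[6] = 5, t[7] = 3, t[8] = 4, t[9] = 8.
The sequence repeats with period 9.
(451 - 0) mod 9 = 1, so t[451] = t[1] = 6.

6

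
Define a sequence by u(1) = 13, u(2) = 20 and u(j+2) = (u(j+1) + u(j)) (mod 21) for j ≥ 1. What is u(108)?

17

We have u(1) = 13,  u(2) = 20,  u(3) = 12,  u(4) = 11,  u(5) = 2,  u(6) = 13,  u(7) = 15,  u(8) = 7,  u(9) = 1,  u(10) = 8,  u(11) = 9,  u(12) = 17,  u(13) = 5,  u(14) = 1,  u(15) = 6,  u(16) = 7,  u(17) = 13,  u(18) = 20.
Since (u(17), u(18)) = (u(1), u(2)) = (13, 20) (two consecutive terms determine the rest), the sequence is periodic with period 16.
So u(108) = u(1 + ((108-1) mod 16)) = u(12) = 17.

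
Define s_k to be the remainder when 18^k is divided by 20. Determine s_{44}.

16

s_0 = 1; s_1 = 18; s_2 = 4; s_3 = 12; s_4 = 16; s_5 = 8; s_6 = 4.
Since s_6 = s_2 = 4, the sequence is eventually periodic: after a pre-period of length 2 it cycles with period 4.
For k ≥ 2, s_k depends only on (k - 2) mod 4. (44 - 2) mod 4 = 2, so s_{44} = s_4 = 16.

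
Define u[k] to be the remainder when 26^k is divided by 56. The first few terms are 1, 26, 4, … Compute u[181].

Computing terms: u[0] = 1,  u[1] = 26,  u[2] = 4,  u[3] = 48,  u[4] = 16,  u[5] = 24,  u[6] = 8,  u[7] = 40,  u[8] = 32,  u[9] = 48.
Since u[9] = u[3] = 48, the sequence is eventually periodic: after a pre-period of length 3 it cycles with period 6.
For k ≥ 3, u[k] depends only on (k - 3) mod 6. (181 - 3) mod 6 = 4, so u[181] = u[7] = 40.

40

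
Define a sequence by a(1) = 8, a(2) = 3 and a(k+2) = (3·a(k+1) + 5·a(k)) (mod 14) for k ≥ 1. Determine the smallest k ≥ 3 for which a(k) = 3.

5

a(1) = 8, a(2) = 3, a(3) = 7, a(4) = 8, a(5) = 3.
The sequence repeats with period 3.
The value 3 next appears (with k ≥ 3) at a(5).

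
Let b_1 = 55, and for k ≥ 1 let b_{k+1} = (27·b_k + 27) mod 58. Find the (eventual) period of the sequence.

28

Listing terms: b_1 = 55; b_2 = 4; b_3 = 19; b_4 = 18; b_5 = 49; b_6 = 16; b_7 = 53; b_8 = 8; b_9 = 11; b_{10} = 34; b_{11} = 17; b_{12} = 22; b_{13} = 41; b_{14} = 32; b_{15} = 21; b_{16} = 14; b_{17} = 57; b_{18} = 0; b_{19} = 27; b_{20} = 2; b_{21} = 23; b_{22} = 10; b_{23} = 7; b_{24} = 42; b_{25} = 1; b_{26} = 54; b_{27} = 35; b_{28} = 44; b_{29} = 55.
The sequence repeats with period 28.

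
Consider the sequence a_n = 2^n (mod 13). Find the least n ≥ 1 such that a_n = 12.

Computing terms: a_0 = 1, a_1 = 2, a_2 = 4, a_3 = 8, a_4 = 3, a_5 = 6, a_6 = 12, a_7 = 11, a_8 = 9, a_9 = 5, a_{10} = 10, a_{11} = 7, a_{12} = 1.
The sequence repeats with period 12.
The value 12 first appears (with n ≥ 1) at a_6.

6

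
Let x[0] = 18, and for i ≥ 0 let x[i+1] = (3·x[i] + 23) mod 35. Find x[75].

We have x[0] = 18, x[1] = 7, x[2] = 9, x[3] = 15, x[4] = 33, x[5] = 17, x[6] = 4, x[7] = 0, x[8] = 23, x[9] = 22, x[10] = 19, x[11] = 10, x[12] = 18.
The sequence repeats with period 12.
So x[75] = x[0 + ((75-0) mod 12)] = x[3] = 15.

15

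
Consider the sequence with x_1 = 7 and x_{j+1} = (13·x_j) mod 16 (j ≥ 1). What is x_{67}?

We have x_1 = 7, x_2 = 11, x_3 = 15, x_4 = 3, x_5 = 7.
Since x_5 = x_1 = 7, the sequence is periodic with period 4.
So x_{67} = x_{1 + ((67-1) mod 4)} = x_3 = 15.

15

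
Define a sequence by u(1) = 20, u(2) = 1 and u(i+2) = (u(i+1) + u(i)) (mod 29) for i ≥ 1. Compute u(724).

u(1) = 20, u(2) = 1, u(3) = 21, u(4) = 22, u(5) = 14, u(6) = 7, u(7) = 21, u(8) = 28, u(9) = 20, u(10) = 19, u(11) = 10, u(12) = 0, u(13) = 10, u(14) = 10, u(15) = 20, u(16) = 1.
The sequence repeats with period 14.
(724 - 1) mod 14 = 9, so u(724) = u(10) = 19.

19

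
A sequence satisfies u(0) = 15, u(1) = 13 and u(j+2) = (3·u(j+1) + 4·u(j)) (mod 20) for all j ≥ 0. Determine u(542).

Listing terms: u(0) = 15; u(1) = 13; u(2) = 19; u(3) = 9; u(4) = 3; u(5) = 5; u(6) = 7; u(7) = 1; u(8) = 11; u(9) = 17; u(10) = 15; u(11) = 13.
Since (u(10), u(11)) = (u(0), u(1)) = (15, 13) (two consecutive terms determine the rest), the sequence is periodic with period 10.
So u(542) = u(0 + ((542-0) mod 10)) = u(2) = 19.

19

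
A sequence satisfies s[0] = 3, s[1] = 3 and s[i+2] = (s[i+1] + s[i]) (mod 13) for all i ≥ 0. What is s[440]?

We have s[0] = 3; s[1] = 3; s[2] = 6; s[3] = 9; s[4] = 2; s[5] = 11; s[6] = 0; s[7] = 11; s[8] = 11; s[9] = 9; s[10] = 7; s[11] = 3; s[12] = 10; s[13] = 0; s[14] = 10; s[15] = 10; s[16] = 7; s[17] = 4; s[18] = 11; s[19] = 2; s[20] = 0; s[21] = 2; s[22] = 2; s[23] = 4; s[24] = 6; s[25] = 10; s[26] = 3; s[27] = 0; s[28] = 3; s[29] = 3.
Since (s[28], s[29]) = (s[0], s[1]) = (3, 3) (two consecutive terms determine the rest), the sequence is periodic with period 28.
So s[440] = s[0 + ((440-0) mod 28)] = s[20] = 0.

0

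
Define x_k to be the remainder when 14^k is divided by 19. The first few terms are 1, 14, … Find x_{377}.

15

Listing terms: x_0 = 1, x_1 = 14, x_2 = 6, x_3 = 8, x_4 = 17, x_5 = 10, x_6 = 7, x_7 = 3, x_8 = 4, x_9 = 18, x_{10} = 5, x_{11} = 13, x_{12} = 11, x_{13} = 2, x_{14} = 9, x_{15} = 12, x_{16} = 16, x_{17} = 15, x_{18} = 1.
The sequence repeats with period 18.
So x_{377} = x_{0 + ((377-0) mod 18)} = x_{17} = 15.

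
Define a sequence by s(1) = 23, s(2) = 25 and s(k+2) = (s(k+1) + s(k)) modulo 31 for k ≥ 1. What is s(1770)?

Computing terms: s(1) = 23; s(2) = 25; s(3) = 17; s(4) = 11; s(5) = 28; s(6) = 8; s(7) = 5; s(8) = 13; s(9) = 18; s(10) = 0; s(11) = 18; s(12) = 18; s(13) = 5; s(14) = 23; s(15) = 28; s(16) = 20; s(17) = 17; s(18) = 6; s(19) = 23; s(20) = 29; s(21) = 21; s(22) = 19; s(23) = 9; s(24) = 28; s(25) = 6; s(26) = 3; s(27) = 9; s(28) = 12; s(29) = 21; s(30) = 2; s(31) = 23; s(32) = 25.
The sequence repeats with period 30.
So s(1770) = s(1 + ((1770-1) mod 30)) = s(30) = 2.

2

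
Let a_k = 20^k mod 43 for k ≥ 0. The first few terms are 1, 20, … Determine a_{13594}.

a_0 = 1; a_1 = 20; a_2 = 13; a_3 = 2; a_4 = 40; a_5 = 26; a_6 = 4; a_7 = 37; a_8 = 9; a_9 = 8; a_{10} = 31; a_{11} = 18; a_{12} = 16; a_{13} = 19; a_{14} = 36; a_{15} = 32; a_{16} = 38; a_{17} = 29; a_{18} = 21; a_{19} = 33; a_{20} = 15; a_{21} = 42; a_{22} = 23; a_{23} = 30; a_{24} = 41; a_{25} = 3; a_{26} = 17; a_{27} = 39; a_{28} = 6; a_{29} = 34; a_{30} = 35; a_{31} = 12; a_{32} = 25; a_{33} = 27; a_{34} = 24; a_{35} = 7; a_{36} = 11; a_{37} = 5; a_{38} = 14; a_{39} = 22; a_{40} = 10; a_{41} = 28; a_{42} = 1.
Since a_{42} = a_0 = 1, the sequence is periodic with period 42.
So a_{13594} = a_{0 + ((13594-0) mod 42)} = a_{28} = 6.

6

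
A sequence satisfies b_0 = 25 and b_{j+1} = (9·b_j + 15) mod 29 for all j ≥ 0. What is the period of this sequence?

14

Listing terms: b_0 = 25,  b_1 = 8,  b_2 = 0,  b_3 = 15,  b_4 = 5,  b_5 = 2,  b_6 = 4,  b_7 = 22,  b_8 = 10,  b_9 = 18,  b_{10} = 3,  b_{11} = 13,  b_{12} = 16,  b_{13} = 14,  b_{14} = 25.
The sequence repeats with period 14.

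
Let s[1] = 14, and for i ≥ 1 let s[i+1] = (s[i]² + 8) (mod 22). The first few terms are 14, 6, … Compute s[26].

6

We have s[1] = 14; s[2] = 6; s[3] = 0; s[4] = 8; s[5] = 6.
Since s[5] = s[2] = 6, the sequence is eventually periodic: after a pre-period of length 1 it cycles with period 3.
For i ≥ 2, s[i] depends only on (i - 2) mod 3. (26 - 2) mod 3 = 0, so s[26] = s[2] = 6.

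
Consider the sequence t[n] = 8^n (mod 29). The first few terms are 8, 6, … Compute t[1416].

23

Computing terms: t[1] = 8; t[2] = 6; t[3] = 19; t[4] = 7; t[5] = 27; t[6] = 13; t[7] = 17; t[8] = 20; t[9] = 15; t[10] = 4; t[11] = 3; t[12] = 24; t[13] = 18; t[14] = 28; t[15] = 21; t[16] = 23; t[17] = 10; t[18] = 22; t[19] = 2; t[20] = 16; t[21] = 12; t[22] = 9; t[23] = 14; t[24] = 25; t[25] = 26; t[26] = 5; t[27] = 11; t[28] = 1; t[29] = 8.
The sequence repeats with period 28.
(1416 - 1) mod 28 = 15, so t[1416] = t[16] = 23.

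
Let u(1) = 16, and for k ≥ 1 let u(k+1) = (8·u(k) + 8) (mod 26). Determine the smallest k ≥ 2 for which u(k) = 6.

2

u(1) = 16; u(2) = 6; u(3) = 4; u(4) = 14; u(5) = 16.
Since u(5) = u(1) = 16, the sequence is periodic with period 4.
The value 6 first appears (with k ≥ 2) at u(2).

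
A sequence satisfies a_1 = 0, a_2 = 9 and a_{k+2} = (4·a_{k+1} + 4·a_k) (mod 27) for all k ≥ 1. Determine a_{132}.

18

Listing terms: a_1 = 0, a_2 = 9, a_3 = 9, a_4 = 18, a_5 = 0, a_6 = 18, a_7 = 18, a_8 = 9, a_9 = 0, a_{10} = 9.
Since (a_9, a_{10}) = (a_1, a_2) = (0, 9) (two consecutive terms determine the rest), the sequence is periodic with period 8.
(132 - 1) mod 8 = 3, so a_{132} = a_4 = 18.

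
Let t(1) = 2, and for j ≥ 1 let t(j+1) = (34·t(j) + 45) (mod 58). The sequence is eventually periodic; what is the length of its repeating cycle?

t(1) = 2, t(2) = 55, t(3) = 1, t(4) = 21, t(5) = 5, t(6) = 41, t(7) = 47, t(8) = 19, t(9) = 53, t(10) = 49, t(11) = 29, t(12) = 45, t(13) = 9, t(14) = 3, t(15) = 31, t(16) = 55.
Since t(16) = t(2) = 55, the sequence is eventually periodic: after a pre-period of length 1 it cycles with period 14.

14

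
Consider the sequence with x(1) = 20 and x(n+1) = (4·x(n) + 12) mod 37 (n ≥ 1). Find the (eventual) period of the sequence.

We have x(1) = 20; x(2) = 18; x(3) = 10; x(4) = 15; x(5) = 35; x(6) = 4; x(7) = 28; x(8) = 13; x(9) = 27; x(10) = 9; x(11) = 11; x(12) = 19; x(13) = 14; x(14) = 31; x(15) = 25; x(16) = 1; x(17) = 16; x(18) = 2; x(19) = 20.
Since x(19) = x(1) = 20, the sequence is periodic with period 18.

18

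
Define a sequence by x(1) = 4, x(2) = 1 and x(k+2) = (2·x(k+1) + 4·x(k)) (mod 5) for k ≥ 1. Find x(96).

x(1) = 4, x(2) = 1, x(3) = 3, x(4) = 0, x(5) = 2, x(6) = 4, x(7) = 1.
The sequence repeats with period 5.
(96 - 1) mod 5 = 0, so x(96) = x(1) = 4.

4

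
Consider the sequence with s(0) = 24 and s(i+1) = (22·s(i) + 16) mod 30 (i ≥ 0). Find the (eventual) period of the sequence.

Computing terms: s(0) = 24,  s(1) = 4,  s(2) = 14,  s(3) = 24.
Since s(3) = s(0) = 24, the sequence is periodic with period 3.

3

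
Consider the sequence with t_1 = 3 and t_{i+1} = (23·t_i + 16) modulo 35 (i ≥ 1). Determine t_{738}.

25

t_1 = 3, t_2 = 15, t_3 = 11, t_4 = 24, t_5 = 8, t_6 = 25, t_7 = 31, t_8 = 29, t_9 = 18, t_{10} = 10, t_{11} = 1, t_{12} = 4, t_{13} = 3.
Since t_{13} = t_1 = 3, the sequence is periodic with period 12.
(738 - 1) mod 12 = 5, so t_{738} = t_6 = 25.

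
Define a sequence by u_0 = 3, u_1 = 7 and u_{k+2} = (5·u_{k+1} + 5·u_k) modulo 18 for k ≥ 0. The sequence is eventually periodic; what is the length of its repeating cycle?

We have u_0 = 3, u_1 = 7, u_2 = 14, u_3 = 15, u_4 = 1, u_5 = 8, u_6 = 9, u_7 = 13, u_8 = 2, u_9 = 3, u_{10} = 7.
The sequence repeats with period 9.

9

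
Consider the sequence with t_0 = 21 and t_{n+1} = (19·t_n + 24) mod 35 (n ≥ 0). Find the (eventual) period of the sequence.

6

t_0 = 21, t_1 = 3, t_2 = 11, t_3 = 23, t_4 = 6, t_5 = 33, t_6 = 21.
Since t_6 = t_0 = 21, the sequence is periodic with period 6.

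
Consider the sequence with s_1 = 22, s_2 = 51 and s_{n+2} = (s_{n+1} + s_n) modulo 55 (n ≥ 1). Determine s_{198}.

s_1 = 22; s_2 = 51; s_3 = 18; s_4 = 14; s_5 = 32; s_6 = 46; s_7 = 23; s_8 = 14; s_9 = 37; s_{10} = 51; s_{11} = 33; s_{12} = 29; s_{13} = 7; s_{14} = 36; s_{15} = 43; s_{16} = 24; s_{17} = 12; s_{18} = 36; s_{19} = 48; s_{20} = 29; s_{21} = 22; s_{22} = 51.
Since (s_{21}, s_{22}) = (s_1, s_2) = (22, 51) (two consecutive terms determine the rest), the sequence is periodic with period 20.
(198 - 1) mod 20 = 17, so s_{198} = s_{18} = 36.

36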